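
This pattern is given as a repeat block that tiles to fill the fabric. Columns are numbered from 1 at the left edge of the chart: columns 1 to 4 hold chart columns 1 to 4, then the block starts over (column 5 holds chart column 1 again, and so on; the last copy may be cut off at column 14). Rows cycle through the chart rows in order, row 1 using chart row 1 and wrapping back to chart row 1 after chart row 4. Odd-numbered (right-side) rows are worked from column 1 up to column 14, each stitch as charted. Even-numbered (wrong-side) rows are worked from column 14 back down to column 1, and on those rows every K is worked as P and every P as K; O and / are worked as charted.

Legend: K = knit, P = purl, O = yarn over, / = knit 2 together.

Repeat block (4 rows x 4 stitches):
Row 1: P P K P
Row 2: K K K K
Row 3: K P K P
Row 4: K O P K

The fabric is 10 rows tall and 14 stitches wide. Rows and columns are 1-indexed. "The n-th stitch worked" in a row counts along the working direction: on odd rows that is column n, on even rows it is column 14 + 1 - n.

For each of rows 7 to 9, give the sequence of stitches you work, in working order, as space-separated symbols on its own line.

Row 7: chart row 3, RS - tile across columns 1-14 and work as-is.
Row 8: chart row 4, WS - tiled (columns 1-14): K O P K K O P K K O P K K O; work from column 14 back to 1 with K<->P swapped.
Row 9: chart row 1, RS - tile across columns 1-14 and work as-is.

== ROWS AS WORKED ==
K P K P K P K P K P K P K P
O P P K O P P K O P P K O P
P P K P P P K P P P K P P P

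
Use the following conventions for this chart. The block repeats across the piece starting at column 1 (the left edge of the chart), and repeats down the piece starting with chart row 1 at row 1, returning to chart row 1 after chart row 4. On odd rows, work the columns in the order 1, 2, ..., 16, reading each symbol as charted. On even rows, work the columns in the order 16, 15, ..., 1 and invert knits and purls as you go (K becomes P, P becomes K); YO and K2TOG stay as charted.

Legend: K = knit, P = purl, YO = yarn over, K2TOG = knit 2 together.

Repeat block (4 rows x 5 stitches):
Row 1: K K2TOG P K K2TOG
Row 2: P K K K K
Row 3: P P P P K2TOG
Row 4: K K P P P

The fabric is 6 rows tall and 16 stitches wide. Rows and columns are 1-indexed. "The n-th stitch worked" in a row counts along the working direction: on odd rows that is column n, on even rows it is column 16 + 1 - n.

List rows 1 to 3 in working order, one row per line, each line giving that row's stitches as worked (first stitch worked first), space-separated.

Row 1: chart row 1, RS - tile across columns 1-16 and work as-is.
Row 2: chart row 2, WS - tiled (columns 1-16): P K K K K P K K K K P K K K K P; work from column 16 back to 1 with K<->P swapped.
Row 3: chart row 3, RS - tile across columns 1-16 and work as-is.

Rows as worked:
K K2TOG P K K2TOG K K2TOG P K K2TOG K K2TOG P K K2TOG K
K P P P P K P P P P K P P P P K
P P P P K2TOG P P P P K2TOG P P P P K2TOG P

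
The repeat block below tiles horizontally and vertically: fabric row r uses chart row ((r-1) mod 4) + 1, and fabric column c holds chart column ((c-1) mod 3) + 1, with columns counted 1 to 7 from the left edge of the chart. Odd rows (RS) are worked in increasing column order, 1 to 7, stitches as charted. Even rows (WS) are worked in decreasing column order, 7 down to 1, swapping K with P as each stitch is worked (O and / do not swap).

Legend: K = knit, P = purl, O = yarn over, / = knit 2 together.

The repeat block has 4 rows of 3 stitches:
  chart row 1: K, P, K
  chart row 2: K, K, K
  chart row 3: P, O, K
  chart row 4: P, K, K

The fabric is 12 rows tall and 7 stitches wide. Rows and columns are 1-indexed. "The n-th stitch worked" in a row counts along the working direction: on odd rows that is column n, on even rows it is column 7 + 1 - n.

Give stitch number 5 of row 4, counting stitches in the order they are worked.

Result:
P

Derivation:
Row 4: (4-1) mod 4 = 3, so use chart row 4. Even row -> WS.
Chart row 4 tiled across columns 1-7: P K K P K K P
Wrong side: read the tiled row from column 7 down to 1 and exchange K with P (leave O, /).
Row 4 as worked: K P P K P P K
Stitch 5 in working order -> P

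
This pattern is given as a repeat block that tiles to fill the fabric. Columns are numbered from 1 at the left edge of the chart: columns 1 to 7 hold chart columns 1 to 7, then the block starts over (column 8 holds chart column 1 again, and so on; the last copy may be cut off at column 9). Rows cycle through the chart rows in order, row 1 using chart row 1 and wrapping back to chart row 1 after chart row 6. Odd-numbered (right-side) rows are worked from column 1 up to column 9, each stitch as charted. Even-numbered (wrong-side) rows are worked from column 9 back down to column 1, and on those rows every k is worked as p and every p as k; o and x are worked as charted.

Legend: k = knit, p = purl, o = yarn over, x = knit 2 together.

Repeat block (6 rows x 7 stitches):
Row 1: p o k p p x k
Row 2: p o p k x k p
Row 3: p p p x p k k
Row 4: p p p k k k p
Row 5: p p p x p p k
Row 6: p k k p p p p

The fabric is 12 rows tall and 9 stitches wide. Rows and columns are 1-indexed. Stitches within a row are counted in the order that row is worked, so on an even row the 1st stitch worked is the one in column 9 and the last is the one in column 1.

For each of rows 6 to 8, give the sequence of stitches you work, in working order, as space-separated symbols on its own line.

Row 6: chart row 6, WS - tiled (columns 1-9): p k k p p p p p k; work from column 9 back to 1 with k<->p swapped.
Row 7: chart row 1, RS - tile across columns 1-9 and work as-is.
Row 8: chart row 2, WS - tiled (columns 1-9): p o p k x k p p o; work from column 9 back to 1 with k<->p swapped.

== ROWS AS WORKED ==
p k k k k k p p k
p o k p p x k p o
o k k p x p k o k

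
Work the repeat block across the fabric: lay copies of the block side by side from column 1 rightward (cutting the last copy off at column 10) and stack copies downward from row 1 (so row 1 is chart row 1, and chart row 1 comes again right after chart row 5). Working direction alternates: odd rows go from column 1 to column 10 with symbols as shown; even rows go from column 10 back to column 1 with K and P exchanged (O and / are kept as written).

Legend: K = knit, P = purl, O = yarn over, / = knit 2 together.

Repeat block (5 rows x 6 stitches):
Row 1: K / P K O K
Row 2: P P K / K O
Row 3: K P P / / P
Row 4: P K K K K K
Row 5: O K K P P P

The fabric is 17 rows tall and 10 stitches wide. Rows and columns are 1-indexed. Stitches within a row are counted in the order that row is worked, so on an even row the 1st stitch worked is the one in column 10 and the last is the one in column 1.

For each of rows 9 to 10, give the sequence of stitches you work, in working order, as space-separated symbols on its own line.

Rows as worked:
P K K K K K P K K K
K P P O K K K P P O

Derivation:
Row 9: chart row 4, RS - tile across columns 1-10 and work as-is.
Row 10: chart row 5, WS - tiled (columns 1-10): O K K P P P O K K P; work from column 10 back to 1 with K<->P swapped.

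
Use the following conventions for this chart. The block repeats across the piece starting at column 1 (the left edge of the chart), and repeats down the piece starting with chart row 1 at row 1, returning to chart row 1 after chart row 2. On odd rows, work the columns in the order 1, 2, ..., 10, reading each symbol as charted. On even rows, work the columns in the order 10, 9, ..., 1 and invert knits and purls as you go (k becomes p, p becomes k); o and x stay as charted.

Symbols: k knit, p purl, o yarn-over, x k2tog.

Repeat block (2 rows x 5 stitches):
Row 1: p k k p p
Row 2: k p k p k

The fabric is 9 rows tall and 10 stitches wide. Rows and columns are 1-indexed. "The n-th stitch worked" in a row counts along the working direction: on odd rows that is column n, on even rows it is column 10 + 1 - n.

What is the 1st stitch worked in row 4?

For row 4: chart row = ((4-1) mod 2) + 1 = 2; this is a WS (even) row.
Chart row 2 tiled across columns 1-10: k p k p k k p k p k
WS row: flip the tiled sequence (start at column 10) and apply k<->p; o and x stay.
Row 4 as worked: p k p k p p k p k p
Counting 1 along the worked row gives p.

Result:
p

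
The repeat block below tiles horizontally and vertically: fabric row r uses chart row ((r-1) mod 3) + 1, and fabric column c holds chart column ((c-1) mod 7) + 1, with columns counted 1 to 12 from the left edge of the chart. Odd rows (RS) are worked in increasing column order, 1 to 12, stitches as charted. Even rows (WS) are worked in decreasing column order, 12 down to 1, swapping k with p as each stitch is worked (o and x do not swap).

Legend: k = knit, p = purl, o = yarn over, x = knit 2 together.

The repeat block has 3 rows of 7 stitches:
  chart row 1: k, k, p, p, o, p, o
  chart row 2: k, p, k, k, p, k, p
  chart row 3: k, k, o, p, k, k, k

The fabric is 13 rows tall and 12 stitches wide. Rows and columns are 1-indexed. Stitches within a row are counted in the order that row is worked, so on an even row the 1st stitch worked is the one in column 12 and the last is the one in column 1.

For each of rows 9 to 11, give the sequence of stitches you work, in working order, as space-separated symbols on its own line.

Row 9: chart row 3, RS - tile across columns 1-12 and work as-is.
Row 10: chart row 1, WS - tiled (columns 1-12): k k p p o p o k k p p o; work from column 12 back to 1 with k<->p swapped.
Row 11: chart row 2, RS - tile across columns 1-12 and work as-is.

Rows as worked:
k k o p k k k k k o p k
o k k p p o k o k k p p
k p k k p k p k p k k p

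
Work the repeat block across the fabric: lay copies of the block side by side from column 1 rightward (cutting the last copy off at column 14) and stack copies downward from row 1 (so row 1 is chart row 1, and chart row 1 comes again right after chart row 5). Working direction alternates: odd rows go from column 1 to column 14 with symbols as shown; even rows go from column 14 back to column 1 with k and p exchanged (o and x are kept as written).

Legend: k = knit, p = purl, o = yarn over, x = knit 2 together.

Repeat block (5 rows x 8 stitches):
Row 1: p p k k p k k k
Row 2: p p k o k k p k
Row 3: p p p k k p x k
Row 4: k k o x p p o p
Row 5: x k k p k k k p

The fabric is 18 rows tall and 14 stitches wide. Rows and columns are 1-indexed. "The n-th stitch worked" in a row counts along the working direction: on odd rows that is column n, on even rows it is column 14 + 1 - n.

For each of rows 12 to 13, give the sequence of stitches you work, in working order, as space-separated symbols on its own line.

== ROWS AS WORKED ==
p p o p k k p k p p o p k k
p p p k k p x k p p p k k p

Derivation:
Row 12: chart row 2, WS - tiled (columns 1-14): p p k o k k p k p p k o k k; work from column 14 back to 1 with k<->p swapped.
Row 13: chart row 3, RS - tile across columns 1-14 and work as-is.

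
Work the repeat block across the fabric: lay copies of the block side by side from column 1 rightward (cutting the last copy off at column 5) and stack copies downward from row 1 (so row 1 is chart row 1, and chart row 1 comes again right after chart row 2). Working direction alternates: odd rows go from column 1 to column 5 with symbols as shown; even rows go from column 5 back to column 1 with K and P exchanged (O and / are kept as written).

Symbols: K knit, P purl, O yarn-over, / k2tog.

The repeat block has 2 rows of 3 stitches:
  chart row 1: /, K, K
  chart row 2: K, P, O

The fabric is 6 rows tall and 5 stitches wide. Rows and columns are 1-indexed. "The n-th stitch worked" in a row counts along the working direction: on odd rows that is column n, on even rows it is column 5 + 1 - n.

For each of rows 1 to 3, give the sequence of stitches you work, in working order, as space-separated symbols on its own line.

Rows as worked:
/ K K / K
K P O K P
/ K K / K

Derivation:
Row 1: chart row 1, RS - tile across columns 1-5 and work as-is.
Row 2: chart row 2, WS - tiled (columns 1-5): K P O K P; work from column 5 back to 1 with K<->P swapped.
Row 3: chart row 1, RS - tile across columns 1-5 and work as-is.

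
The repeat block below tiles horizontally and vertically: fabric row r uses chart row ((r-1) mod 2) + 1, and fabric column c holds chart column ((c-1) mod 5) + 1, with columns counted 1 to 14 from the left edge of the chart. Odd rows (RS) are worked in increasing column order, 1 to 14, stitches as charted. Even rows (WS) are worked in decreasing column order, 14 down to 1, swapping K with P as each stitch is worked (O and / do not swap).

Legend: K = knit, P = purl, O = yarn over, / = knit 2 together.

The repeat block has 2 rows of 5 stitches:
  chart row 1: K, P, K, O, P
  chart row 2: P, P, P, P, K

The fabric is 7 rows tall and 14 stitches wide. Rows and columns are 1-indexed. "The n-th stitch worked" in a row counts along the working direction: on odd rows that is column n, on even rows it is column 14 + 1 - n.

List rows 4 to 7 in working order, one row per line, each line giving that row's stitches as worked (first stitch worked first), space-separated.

Rows as worked:
K K K K P K K K K P K K K K
K P K O P K P K O P K P K O
K K K K P K K K K P K K K K
K P K O P K P K O P K P K O

Derivation:
Row 4: chart row 2, WS - tiled (columns 1-14): P P P P K P P P P K P P P P; work from column 14 back to 1 with K<->P swapped.
Row 5: chart row 1, RS - tile across columns 1-14 and work as-is.
Row 6: chart row 2, WS - tiled (columns 1-14): P P P P K P P P P K P P P P; work from column 14 back to 1 with K<->P swapped.
Row 7: chart row 1, RS - tile across columns 1-14 and work as-is.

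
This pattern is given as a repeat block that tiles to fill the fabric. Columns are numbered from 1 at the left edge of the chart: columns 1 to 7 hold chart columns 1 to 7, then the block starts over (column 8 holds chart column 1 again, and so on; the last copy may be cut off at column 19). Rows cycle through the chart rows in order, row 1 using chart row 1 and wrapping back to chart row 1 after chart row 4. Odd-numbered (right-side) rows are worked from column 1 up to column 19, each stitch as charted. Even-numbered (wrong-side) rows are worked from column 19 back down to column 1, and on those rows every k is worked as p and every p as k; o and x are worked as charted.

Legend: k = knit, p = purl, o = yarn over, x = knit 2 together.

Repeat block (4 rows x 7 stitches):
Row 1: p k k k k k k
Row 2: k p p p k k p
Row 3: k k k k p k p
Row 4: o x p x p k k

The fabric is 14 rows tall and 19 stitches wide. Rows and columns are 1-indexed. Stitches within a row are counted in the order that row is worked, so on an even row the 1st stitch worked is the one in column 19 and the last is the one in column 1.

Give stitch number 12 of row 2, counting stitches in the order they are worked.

For row 2: chart row = ((2-1) mod 4) + 1 = 2; this is a WS (even) row.
Chart row 2 tiled across columns 1-19: k p p p k k p k p p p k k p k p p p k
WS row: flip the tiled sequence (start at column 19) and apply k<->p; o and x stay.
Row 2 as worked: p k k k p k p p k k k p k p p k k k p
Counting 12 along the worked row gives p.

Result:
p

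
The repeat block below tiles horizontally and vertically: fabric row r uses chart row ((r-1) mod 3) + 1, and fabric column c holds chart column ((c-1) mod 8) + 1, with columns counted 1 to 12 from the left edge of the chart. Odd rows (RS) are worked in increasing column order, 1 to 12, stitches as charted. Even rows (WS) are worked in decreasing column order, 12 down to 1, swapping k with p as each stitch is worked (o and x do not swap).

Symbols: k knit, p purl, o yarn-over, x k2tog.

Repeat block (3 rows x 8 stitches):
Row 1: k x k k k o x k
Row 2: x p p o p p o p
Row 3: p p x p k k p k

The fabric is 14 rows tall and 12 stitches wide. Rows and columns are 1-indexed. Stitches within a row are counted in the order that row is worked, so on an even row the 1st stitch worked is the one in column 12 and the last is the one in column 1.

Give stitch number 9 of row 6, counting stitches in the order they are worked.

Stitch:
k

Derivation:
Row 6: (6-1) mod 3 = 2, so use chart row 3. Even row -> WS.
Chart row 3 tiled across columns 1-12: p p x p k k p k p p x p
Wrong side: read the tiled row from column 12 down to 1 and exchange k with p (leave o, x).
Row 6 as worked: k x k k p k p p k x k k
Stitch 9 in working order -> k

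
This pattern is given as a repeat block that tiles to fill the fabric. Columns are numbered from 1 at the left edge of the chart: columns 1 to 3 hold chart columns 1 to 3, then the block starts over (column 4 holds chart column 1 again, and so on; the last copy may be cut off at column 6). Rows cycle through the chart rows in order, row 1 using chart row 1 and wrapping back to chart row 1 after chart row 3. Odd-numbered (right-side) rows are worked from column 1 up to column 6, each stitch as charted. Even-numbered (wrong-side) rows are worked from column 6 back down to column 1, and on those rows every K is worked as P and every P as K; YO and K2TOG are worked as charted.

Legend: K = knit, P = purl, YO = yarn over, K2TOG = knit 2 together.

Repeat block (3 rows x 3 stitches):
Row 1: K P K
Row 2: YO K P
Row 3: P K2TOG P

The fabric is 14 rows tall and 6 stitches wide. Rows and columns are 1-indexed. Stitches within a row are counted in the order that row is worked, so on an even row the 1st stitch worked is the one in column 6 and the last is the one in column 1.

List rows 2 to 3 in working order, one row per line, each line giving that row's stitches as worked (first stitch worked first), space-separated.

Row 2: chart row 2, WS - tiled (columns 1-6): YO K P YO K P; work from column 6 back to 1 with K<->P swapped.
Row 3: chart row 3, RS - tile across columns 1-6 and work as-is.

== ROWS AS WORKED ==
K P YO K P YO
P K2TOG P P K2TOG P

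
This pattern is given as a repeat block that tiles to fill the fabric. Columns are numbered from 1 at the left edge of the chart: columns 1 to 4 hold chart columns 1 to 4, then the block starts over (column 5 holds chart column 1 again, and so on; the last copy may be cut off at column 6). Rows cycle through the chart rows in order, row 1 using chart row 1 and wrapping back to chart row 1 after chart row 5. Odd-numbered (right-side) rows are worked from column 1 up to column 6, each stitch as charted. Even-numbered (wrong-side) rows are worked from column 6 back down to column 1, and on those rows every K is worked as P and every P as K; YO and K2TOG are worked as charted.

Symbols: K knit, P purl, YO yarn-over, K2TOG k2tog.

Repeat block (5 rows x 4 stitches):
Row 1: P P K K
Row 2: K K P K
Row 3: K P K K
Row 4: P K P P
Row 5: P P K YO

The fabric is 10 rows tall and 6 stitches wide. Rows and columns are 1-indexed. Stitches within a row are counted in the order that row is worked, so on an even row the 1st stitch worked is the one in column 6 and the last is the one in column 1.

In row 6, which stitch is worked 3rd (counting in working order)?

Result:
P

Derivation:
For row 6: chart row = ((6-1) mod 5) + 1 = 1; this is a WS (even) row.
Chart row 1 tiled across columns 1-6: P P K K P P
WS row: flip the tiled sequence (start at column 6) and apply K<->P; YO and K2TOG stay.
Row 6 as worked: K K P P K K
Counting 3 along the worked row gives P.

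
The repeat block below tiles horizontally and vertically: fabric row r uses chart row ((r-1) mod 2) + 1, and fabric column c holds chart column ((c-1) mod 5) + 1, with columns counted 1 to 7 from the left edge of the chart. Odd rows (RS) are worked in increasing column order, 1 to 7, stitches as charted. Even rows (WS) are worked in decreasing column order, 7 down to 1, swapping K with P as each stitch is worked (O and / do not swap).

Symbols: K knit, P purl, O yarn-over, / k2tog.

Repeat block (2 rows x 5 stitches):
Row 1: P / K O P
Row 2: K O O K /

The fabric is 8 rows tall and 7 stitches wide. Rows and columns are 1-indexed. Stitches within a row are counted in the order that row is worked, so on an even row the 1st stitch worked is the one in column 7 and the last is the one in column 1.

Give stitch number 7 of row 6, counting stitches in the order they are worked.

== STITCH ==
P

Derivation:
Row 6: (6-1) mod 2 = 1, so use chart row 2. Even row -> WS.
Chart row 2 tiled across columns 1-7: K O O K / K O
WS row: flip the tiled sequence (start at column 7) and apply K<->P; O and / stay.
Row 6 as worked: O P / P O O P
Stitch 7 in working order -> P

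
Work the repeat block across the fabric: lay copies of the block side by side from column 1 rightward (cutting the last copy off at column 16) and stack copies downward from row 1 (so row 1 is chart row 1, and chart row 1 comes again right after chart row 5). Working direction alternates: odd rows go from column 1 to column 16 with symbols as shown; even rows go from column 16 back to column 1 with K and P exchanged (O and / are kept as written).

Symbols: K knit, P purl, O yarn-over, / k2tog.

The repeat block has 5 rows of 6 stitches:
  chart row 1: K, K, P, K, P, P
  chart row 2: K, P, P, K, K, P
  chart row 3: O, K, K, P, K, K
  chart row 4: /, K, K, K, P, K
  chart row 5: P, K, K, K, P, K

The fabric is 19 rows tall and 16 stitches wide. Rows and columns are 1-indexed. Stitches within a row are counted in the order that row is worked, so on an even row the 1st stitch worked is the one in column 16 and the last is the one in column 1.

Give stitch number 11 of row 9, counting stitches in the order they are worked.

Row 9: (9-1) mod 5 = 3, so use chart row 4. Odd row -> RS.
Chart row 4 tiled across columns 1-16: / K K K P K / K K K P K / K K K
RS: work column 1 to column 16, symbols as charted — the tiled row is the row as worked.
Stitch 11 in working order -> P

Result:
P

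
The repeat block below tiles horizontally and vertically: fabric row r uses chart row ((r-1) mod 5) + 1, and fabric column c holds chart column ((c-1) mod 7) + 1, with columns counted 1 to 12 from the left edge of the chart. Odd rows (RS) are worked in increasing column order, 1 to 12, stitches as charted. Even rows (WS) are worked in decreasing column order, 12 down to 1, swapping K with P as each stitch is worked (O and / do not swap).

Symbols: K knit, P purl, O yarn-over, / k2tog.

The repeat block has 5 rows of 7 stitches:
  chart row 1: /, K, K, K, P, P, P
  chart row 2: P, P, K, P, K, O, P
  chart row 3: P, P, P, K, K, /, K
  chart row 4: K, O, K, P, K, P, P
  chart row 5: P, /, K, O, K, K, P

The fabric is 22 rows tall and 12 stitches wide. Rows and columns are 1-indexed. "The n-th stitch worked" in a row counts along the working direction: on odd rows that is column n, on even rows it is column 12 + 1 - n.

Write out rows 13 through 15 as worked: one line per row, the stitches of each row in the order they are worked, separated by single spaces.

Row 13: chart row 3, RS - tile across columns 1-12 and work as-is.
Row 14: chart row 4, WS - tiled (columns 1-12): K O K P K P P K O K P K; work from column 12 back to 1 with K<->P swapped.
Row 15: chart row 5, RS - tile across columns 1-12 and work as-is.

== ROWS AS WORKED ==
P P P K K / K P P P K K
P K P O P K K P K P O P
P / K O K K P P / K O K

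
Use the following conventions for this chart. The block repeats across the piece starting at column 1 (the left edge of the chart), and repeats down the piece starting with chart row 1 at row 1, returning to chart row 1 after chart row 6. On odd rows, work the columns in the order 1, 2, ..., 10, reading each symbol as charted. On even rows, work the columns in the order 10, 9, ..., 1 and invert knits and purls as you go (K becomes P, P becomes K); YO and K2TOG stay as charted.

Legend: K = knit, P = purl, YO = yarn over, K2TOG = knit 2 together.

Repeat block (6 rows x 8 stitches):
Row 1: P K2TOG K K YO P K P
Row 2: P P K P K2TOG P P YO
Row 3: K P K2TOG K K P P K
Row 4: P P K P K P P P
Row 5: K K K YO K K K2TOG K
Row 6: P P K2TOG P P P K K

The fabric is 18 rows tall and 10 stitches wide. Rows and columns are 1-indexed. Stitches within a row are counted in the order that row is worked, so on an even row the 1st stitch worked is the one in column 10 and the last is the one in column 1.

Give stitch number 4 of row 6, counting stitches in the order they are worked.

For row 6: chart row = ((6-1) mod 6) + 1 = 6; this is a WS (even) row.
Chart row 6 tiled across columns 1-10: P P K2TOG P P P K K P P
Wrong side: read the tiled row from column 10 down to 1 and exchange K with P (leave YO, K2TOG).
Row 6 as worked: K K P P K K K K2TOG K K
The 4th stitch worked is P.

Result:
P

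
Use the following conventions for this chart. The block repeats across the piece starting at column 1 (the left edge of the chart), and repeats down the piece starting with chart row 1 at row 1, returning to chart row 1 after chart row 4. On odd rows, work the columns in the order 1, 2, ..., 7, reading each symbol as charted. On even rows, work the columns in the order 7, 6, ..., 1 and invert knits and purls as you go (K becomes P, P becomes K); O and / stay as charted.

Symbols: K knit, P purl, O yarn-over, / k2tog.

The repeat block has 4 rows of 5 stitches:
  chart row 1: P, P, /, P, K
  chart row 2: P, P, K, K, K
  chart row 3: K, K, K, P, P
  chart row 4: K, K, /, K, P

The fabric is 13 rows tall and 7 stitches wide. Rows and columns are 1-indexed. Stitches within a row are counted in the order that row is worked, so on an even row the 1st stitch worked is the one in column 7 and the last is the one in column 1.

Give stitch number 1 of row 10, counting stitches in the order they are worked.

Row 10 uses chart row ((10-1) mod 4)+1 = 2. Row 10 is even, so WS.
Chart row 2 tiled across columns 1-7: P P K K K P P
WS: work from column 7 back to column 1 (reverse the tiled row), swapping K<->P (O and / unchanged).
Row 10 as worked: K K P P P K K
Counting 1 along the worked row gives K.

Result:
K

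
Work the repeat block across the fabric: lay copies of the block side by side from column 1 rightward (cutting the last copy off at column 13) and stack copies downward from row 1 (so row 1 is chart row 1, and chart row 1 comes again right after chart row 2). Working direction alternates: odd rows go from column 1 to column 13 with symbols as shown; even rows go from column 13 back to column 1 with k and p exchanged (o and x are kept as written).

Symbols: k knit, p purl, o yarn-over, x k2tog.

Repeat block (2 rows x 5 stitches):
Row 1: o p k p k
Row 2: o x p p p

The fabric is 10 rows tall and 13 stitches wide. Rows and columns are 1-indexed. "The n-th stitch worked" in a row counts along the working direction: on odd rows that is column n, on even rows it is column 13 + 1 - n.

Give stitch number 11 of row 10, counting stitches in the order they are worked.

Stitch:
k

Derivation:
Row 10: (10-1) mod 2 = 1, so use chart row 2. Even row -> WS.
Chart row 2 tiled across columns 1-13: o x p p p o x p p p o x p
Wrong side: read the tiled row from column 13 down to 1 and exchange k with p (leave o, x).
Row 10 as worked: k x o k k k x o k k k x o
The 11th stitch worked is k.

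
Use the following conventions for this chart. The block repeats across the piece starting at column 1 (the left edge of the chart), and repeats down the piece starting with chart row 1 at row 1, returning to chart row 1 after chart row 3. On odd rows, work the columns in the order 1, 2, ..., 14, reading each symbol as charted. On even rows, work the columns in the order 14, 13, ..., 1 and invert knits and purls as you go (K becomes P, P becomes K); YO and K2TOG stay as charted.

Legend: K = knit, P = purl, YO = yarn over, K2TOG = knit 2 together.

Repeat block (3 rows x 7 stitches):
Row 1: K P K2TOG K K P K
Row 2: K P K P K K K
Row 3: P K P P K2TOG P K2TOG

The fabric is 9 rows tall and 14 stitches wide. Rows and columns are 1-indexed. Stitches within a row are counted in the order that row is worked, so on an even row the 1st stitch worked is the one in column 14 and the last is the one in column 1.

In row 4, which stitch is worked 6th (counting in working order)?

Row 4: (4-1) mod 3 = 0, so use chart row 1. Even row -> WS.
Chart row 1 tiled across columns 1-14: K P K2TOG K K P K K P K2TOG K K P K
WS row: flip the tiled sequence (start at column 14) and apply K<->P; YO and K2TOG stay.
Row 4 as worked: P K P P K2TOG K P P K P P K2TOG K P
The 6th stitch worked is K.

Result:
K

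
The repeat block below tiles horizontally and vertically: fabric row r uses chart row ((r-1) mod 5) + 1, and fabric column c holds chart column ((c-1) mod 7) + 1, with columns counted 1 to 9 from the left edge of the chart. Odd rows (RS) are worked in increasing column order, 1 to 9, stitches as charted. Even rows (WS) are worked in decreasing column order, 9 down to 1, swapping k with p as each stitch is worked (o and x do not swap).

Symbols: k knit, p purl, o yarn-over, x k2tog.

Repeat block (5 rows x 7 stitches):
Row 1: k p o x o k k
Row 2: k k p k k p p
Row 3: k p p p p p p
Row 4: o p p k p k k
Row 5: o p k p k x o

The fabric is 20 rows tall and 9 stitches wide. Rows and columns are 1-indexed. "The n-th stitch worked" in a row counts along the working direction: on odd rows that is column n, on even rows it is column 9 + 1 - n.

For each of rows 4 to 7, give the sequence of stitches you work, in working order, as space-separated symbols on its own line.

Row 4: chart row 4, WS - tiled (columns 1-9): o p p k p k k o p; work from column 9 back to 1 with k<->p swapped.
Row 5: chart row 5, RS - tile across columns 1-9 and work as-is.
Row 6: chart row 1, WS - tiled (columns 1-9): k p o x o k k k p; work from column 9 back to 1 with k<->p swapped.
Row 7: chart row 2, RS - tile across columns 1-9 and work as-is.

Result:
k o p p k p k k o
o p k p k x o o p
k p p p o x o k p
k k p k k p p k k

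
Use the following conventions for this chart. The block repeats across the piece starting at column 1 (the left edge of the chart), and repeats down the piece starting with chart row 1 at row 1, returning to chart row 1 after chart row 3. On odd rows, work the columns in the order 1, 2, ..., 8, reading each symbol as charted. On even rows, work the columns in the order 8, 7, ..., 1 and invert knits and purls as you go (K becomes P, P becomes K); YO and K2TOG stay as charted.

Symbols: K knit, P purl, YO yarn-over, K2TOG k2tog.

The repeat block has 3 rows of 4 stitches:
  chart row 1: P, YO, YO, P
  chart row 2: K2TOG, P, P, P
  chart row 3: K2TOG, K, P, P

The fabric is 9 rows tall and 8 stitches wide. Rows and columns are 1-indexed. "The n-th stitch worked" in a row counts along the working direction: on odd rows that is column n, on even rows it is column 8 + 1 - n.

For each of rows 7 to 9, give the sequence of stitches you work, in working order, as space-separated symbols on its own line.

Row 7: chart row 1, RS - tile across columns 1-8 and work as-is.
Row 8: chart row 2, WS - tiled (columns 1-8): K2TOG P P P K2TOG P P P; work from column 8 back to 1 with K<->P swapped.
Row 9: chart row 3, RS - tile across columns 1-8 and work as-is.

Rows as worked:
P YO YO P P YO YO P
K K K K2TOG K K K K2TOG
K2TOG K P P K2TOG K P P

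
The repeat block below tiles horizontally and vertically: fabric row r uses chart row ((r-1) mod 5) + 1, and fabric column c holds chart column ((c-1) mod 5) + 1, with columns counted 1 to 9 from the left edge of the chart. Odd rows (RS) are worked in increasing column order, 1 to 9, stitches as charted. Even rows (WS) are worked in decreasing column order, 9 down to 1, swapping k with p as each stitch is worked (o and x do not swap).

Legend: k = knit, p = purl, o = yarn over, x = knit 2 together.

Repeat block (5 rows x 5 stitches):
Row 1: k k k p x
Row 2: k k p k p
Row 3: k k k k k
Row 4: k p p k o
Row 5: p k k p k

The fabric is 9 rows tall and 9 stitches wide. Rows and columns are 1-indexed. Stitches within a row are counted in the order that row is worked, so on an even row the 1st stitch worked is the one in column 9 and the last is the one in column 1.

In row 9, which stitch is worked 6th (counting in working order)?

For row 9: chart row = ((9-1) mod 5) + 1 = 4; this is a RS (odd) row.
Chart row 4 tiled across columns 1-9: k p p k o k p p k
RS row: no reversal, no swap; stitch n worked = column n.
The 6th stitch worked is k.

Result:
k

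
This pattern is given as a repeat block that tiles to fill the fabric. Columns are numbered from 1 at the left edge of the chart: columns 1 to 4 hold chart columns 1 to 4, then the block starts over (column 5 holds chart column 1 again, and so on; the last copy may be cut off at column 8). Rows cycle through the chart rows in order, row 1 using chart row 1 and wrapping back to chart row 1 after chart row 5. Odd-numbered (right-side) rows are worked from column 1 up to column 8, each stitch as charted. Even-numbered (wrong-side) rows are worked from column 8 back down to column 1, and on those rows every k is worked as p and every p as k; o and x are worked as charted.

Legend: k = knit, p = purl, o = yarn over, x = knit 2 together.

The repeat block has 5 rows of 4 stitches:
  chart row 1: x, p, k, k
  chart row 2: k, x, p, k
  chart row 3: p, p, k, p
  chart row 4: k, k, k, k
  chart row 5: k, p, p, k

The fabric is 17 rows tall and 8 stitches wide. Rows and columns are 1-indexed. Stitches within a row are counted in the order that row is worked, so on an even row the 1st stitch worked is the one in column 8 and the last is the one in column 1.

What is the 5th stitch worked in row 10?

For row 10: chart row = ((10-1) mod 5) + 1 = 5; this is a WS (even) row.
Chart row 5 tiled across columns 1-8: k p p k k p p k
WS: work from column 8 back to column 1 (reverse the tiled row), swapping k<->p (o and x unchanged).
Row 10 as worked: p k k p p k k p
Stitch 5 in working order -> p

Stitch:
p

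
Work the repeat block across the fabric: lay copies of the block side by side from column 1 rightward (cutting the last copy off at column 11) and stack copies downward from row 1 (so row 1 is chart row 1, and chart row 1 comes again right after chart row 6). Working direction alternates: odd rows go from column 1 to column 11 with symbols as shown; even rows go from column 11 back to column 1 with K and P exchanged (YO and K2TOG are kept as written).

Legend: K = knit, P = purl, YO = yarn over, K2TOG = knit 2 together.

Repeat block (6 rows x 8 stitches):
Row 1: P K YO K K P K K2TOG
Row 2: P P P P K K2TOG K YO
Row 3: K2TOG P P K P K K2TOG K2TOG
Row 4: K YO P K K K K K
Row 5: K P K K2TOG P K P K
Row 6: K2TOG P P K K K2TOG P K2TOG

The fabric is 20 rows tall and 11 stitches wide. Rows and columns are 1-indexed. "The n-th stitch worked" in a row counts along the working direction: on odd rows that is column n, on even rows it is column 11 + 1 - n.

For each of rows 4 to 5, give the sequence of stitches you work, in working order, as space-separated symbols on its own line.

Rows as worked:
K YO P P P P P P K YO P
K P K K2TOG P K P K K P K

Derivation:
Row 4: chart row 4, WS - tiled (columns 1-11): K YO P K K K K K K YO P; work from column 11 back to 1 with K<->P swapped.
Row 5: chart row 5, RS - tile across columns 1-11 and work as-is.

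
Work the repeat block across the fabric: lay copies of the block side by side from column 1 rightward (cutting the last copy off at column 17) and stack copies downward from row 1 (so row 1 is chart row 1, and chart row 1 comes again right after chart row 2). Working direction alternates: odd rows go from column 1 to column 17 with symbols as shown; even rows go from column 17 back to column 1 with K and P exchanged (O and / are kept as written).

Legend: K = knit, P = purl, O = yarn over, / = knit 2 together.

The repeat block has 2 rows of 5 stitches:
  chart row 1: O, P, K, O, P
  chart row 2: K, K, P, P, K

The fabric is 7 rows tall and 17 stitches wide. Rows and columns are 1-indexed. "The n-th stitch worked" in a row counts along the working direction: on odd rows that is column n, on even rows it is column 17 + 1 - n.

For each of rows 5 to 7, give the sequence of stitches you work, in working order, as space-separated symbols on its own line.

Row 5: chart row 1, RS - tile across columns 1-17 and work as-is.
Row 6: chart row 2, WS - tiled (columns 1-17): K K P P K K K P P K K K P P K K K; work from column 17 back to 1 with K<->P swapped.
Row 7: chart row 1, RS - tile across columns 1-17 and work as-is.

Rows as worked:
O P K O P O P K O P O P K O P O P
P P P K K P P P K K P P P K K P P
O P K O P O P K O P O P K O P O P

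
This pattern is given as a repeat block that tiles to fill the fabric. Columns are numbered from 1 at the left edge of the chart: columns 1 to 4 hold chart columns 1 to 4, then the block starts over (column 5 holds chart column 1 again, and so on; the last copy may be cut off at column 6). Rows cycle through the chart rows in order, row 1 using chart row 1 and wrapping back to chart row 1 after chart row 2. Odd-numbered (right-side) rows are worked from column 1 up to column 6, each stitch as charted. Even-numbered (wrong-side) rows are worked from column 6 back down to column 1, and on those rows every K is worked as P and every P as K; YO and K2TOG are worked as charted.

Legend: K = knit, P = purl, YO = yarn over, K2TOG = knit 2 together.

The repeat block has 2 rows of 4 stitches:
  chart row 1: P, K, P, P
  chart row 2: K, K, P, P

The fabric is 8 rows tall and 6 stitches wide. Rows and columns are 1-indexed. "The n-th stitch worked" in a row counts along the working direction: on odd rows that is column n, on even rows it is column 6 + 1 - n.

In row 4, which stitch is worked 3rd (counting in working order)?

Result:
K

Derivation:
For row 4: chart row = ((4-1) mod 2) + 1 = 2; this is a WS (even) row.
Chart row 2 tiled across columns 1-6: K K P P K K
Wrong side: read the tiled row from column 6 down to 1 and exchange K with P (leave YO, K2TOG).
Row 4 as worked: P P K K P P
The 3rd stitch worked is K.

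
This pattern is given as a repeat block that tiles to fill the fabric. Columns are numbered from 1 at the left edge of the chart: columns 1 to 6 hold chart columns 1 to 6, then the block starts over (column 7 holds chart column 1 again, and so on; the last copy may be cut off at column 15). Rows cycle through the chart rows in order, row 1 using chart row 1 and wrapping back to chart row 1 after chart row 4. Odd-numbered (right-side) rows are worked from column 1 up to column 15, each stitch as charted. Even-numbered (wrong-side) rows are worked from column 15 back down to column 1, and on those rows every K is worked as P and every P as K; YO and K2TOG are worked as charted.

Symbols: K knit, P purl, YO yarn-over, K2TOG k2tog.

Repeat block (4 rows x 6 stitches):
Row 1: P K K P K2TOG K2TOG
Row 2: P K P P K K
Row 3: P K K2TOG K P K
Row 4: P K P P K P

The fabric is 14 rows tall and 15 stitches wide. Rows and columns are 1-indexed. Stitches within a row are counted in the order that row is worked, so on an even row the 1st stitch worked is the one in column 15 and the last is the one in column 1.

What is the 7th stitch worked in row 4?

Result:
K

Derivation:
Row 4 uses chart row ((4-1) mod 4)+1 = 4. Row 4 is even, so WS.
Chart row 4 tiled across columns 1-15: P K P P K P P K P P K P P K P
WS: work from column 15 back to column 1 (reverse the tiled row), swapping K<->P (YO and K2TOG unchanged).
Row 4 as worked: K P K K P K K P K K P K K P K
Counting 7 along the worked row gives K.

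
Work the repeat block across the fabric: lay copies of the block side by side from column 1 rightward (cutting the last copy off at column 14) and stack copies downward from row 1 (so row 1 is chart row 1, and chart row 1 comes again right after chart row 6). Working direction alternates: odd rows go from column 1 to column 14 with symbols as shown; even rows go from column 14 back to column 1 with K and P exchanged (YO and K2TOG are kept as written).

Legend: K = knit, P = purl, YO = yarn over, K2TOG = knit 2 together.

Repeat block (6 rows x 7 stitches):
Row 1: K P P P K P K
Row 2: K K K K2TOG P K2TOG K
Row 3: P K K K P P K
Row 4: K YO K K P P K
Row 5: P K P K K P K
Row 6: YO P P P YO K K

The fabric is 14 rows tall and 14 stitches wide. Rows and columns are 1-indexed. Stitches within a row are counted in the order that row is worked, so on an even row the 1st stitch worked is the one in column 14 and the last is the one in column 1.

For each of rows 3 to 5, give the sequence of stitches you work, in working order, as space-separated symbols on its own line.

Result:
P K K K P P K P K K K P P K
P K K P P YO P P K K P P YO P
P K P K K P K P K P K K P K

Derivation:
Row 3: chart row 3, RS - tile across columns 1-14 and work as-is.
Row 4: chart row 4, WS - tiled (columns 1-14): K YO K K P P K K YO K K P P K; work from column 14 back to 1 with K<->P swapped.
Row 5: chart row 5, RS - tile across columns 1-14 and work as-is.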